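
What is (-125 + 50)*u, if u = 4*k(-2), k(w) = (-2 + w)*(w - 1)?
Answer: -3600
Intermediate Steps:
k(w) = (-1 + w)*(-2 + w) (k(w) = (-2 + w)*(-1 + w) = (-1 + w)*(-2 + w))
u = 48 (u = 4*(2 + (-2)² - 3*(-2)) = 4*(2 + 4 + 6) = 4*12 = 48)
(-125 + 50)*u = (-125 + 50)*48 = -75*48 = -3600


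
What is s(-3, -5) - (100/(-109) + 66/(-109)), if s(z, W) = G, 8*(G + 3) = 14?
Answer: 119/436 ≈ 0.27294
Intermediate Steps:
G = -5/4 (G = -3 + (1/8)*14 = -3 + 7/4 = -5/4 ≈ -1.2500)
s(z, W) = -5/4
s(-3, -5) - (100/(-109) + 66/(-109)) = -5/4 - (100/(-109) + 66/(-109)) = -5/4 - (100*(-1/109) + 66*(-1/109)) = -5/4 - (-100/109 - 66/109) = -5/4 - 1*(-166/109) = -5/4 + 166/109 = 119/436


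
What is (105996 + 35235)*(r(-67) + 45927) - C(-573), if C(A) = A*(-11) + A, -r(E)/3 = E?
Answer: 6514697838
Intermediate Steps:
r(E) = -3*E
C(A) = -10*A (C(A) = -11*A + A = -10*A)
(105996 + 35235)*(r(-67) + 45927) - C(-573) = (105996 + 35235)*(-3*(-67) + 45927) - (-10)*(-573) = 141231*(201 + 45927) - 1*5730 = 141231*46128 - 5730 = 6514703568 - 5730 = 6514697838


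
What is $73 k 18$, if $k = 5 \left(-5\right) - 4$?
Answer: $-38106$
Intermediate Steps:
$k = -29$ ($k = -25 - 4 = -29$)
$73 k 18 = 73 \left(-29\right) 18 = \left(-2117\right) 18 = -38106$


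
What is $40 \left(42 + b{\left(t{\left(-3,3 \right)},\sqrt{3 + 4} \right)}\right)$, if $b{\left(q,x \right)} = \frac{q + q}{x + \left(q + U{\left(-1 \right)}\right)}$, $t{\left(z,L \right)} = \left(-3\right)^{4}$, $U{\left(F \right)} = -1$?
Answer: $\frac{3752880}{2131} - \frac{2160 \sqrt{7}}{2131} \approx 1758.4$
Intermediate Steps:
$t{\left(z,L \right)} = 81$
$b{\left(q,x \right)} = \frac{2 q}{-1 + q + x}$ ($b{\left(q,x \right)} = \frac{q + q}{x + \left(q - 1\right)} = \frac{2 q}{x + \left(-1 + q\right)} = \frac{2 q}{-1 + q + x}$)
$40 \left(42 + b{\left(t{\left(-3,3 \right)},\sqrt{3 + 4} \right)}\right) = 40 \left(42 + 2 \cdot 81 \frac{1}{-1 + 81 + \sqrt{3 + 4}}\right) = 40 \left(42 + 2 \cdot 81 \frac{1}{-1 + 81 + \sqrt{7}}\right) = 40 \left(42 + 2 \cdot 81 \frac{1}{80 + \sqrt{7}}\right) = 40 \left(42 + \frac{162}{80 + \sqrt{7}}\right) = 1680 + \frac{6480}{80 + \sqrt{7}}$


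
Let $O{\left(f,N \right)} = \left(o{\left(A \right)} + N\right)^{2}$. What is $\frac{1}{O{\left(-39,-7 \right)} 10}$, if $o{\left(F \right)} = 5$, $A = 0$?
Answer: $\frac{1}{40} \approx 0.025$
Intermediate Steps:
$O{\left(f,N \right)} = \left(5 + N\right)^{2}$
$\frac{1}{O{\left(-39,-7 \right)} 10} = \frac{1}{\left(5 - 7\right)^{2} \cdot 10} = \frac{1}{\left(-2\right)^{2} \cdot 10} = \frac{1}{4 \cdot 10} = \frac{1}{40}$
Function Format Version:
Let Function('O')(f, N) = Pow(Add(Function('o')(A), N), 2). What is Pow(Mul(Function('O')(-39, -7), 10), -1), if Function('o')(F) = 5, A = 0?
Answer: Rational(1, 40) ≈ 0.025000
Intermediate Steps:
Function('O')(f, N) = Pow(Add(5, N), 2)
Pow(Mul(Function('O')(-39, -7), 10), -1) = Pow(Mul(Pow(Add(5, -7), 2), 10), -1) = Pow(Mul(Pow(-2, 2), 10), -1) = Pow(Mul(4, 10), -1) = Pow(40, -1) = Rational(1, 40)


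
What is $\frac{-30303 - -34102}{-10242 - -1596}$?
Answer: $- \frac{29}{66} \approx -0.43939$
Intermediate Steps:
$\frac{-30303 - -34102}{-10242 - -1596} = \frac{-30303 + 34102}{-10242 + 1596} = \frac{3799}{-8646} = 3799 \left(- \frac{1}{8646}\right) = - \frac{29}{66}$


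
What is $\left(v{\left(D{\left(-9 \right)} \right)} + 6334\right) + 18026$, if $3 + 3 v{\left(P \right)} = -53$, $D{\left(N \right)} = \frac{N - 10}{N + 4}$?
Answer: $\frac{73024}{3} \approx 24341.0$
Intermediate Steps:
$D{\left(N \right)} = \frac{-10 + N}{4 + N}$
$v{\left(P \right)} = - \frac{56}{3}$ ($v{\left(P \right)} = -1 + \frac{1}{3} \left(-53\right) = -1 - \frac{53}{3} = - \frac{56}{3}$)
$\left(v{\left(D{\left(-9 \right)} \right)} + 6334\right) + 18026 = \left(- \frac{56}{3} + 6334\right) + 18026 = \frac{18946}{3} + 18026 = \frac{73024}{3}$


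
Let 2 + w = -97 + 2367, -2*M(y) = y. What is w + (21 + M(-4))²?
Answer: 2797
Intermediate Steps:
M(y) = -y/2
w = 2268 (w = -2 + (-97 + 2367) = -2 + 2270 = 2268)
w + (21 + M(-4))² = 2268 + (21 - ½*(-4))² = 2268 + (21 + 2)² = 2268 + 23² = 2268 + 529 = 2797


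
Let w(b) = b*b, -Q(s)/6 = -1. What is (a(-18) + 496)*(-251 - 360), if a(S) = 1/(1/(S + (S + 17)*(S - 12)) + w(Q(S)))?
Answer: -131230580/433 ≈ -3.0307e+5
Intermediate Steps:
Q(s) = 6 (Q(s) = -6*(-1) = 6)
w(b) = b**2
a(S) = 1/(36 + 1/(S + (-12 + S)*(17 + S))) (a(S) = 1/(1/(S + (S + 17)*(S - 12)) + 6**2) = 1/(1/(S + (17 + S)*(-12 + S)) + 36) = 1/(1/(S + (-12 + S)*(17 + S)) + 36) = 1/(36 + 1/(S + (-12 + S)*(17 + S))))
(a(-18) + 496)*(-251 - 360) = ((-204 + (-18)**2 + 6*(-18))/(-7343 + 36*(-18)**2 + 216*(-18)) + 496)*(-251 - 360) = ((-204 + 324 - 108)/(-7343 + 36*324 - 3888) + 496)*(-611) = (12/(-7343 + 11664 - 3888) + 496)*(-611) = (12/433 + 496)*(-611) = (214780/433)*(-611) = -131230580/433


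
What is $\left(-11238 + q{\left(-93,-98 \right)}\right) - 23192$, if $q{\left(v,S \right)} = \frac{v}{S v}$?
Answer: $- \frac{3374141}{98} \approx -34430.0$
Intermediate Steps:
$q{\left(v,S \right)} = \frac{1}{S}$ ($q{\left(v,S \right)} = v \frac{1}{S v} = \frac{1}{S}$)
$\left(-11238 + q{\left(-93,-98 \right)}\right) - 23192 = \left(-11238 + \frac{1}{-98}\right) - 23192 = \left(-11238 - \frac{1}{98}\right) - 23192 = - \frac{1101325}{98} - 23192 = - \frac{3374141}{98}$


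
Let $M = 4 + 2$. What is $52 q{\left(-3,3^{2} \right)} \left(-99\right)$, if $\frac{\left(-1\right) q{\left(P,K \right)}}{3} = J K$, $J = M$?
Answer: $833976$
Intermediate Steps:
$M = 6$
$J = 6$
$q{\left(P,K \right)} = - 18 K$ ($q{\left(P,K \right)} = - 3 \cdot 6 K = - 18 K$)
$52 q{\left(-3,3^{2} \right)} \left(-99\right) = 52 \left(- 18 \cdot 3^{2}\right) \left(-99\right) = 52 \left(\left(-18\right) 9\right) \left(-99\right) = 52 \left(-162\right) \left(-99\right) = \left(-8424\right) \left(-99\right) = 833976$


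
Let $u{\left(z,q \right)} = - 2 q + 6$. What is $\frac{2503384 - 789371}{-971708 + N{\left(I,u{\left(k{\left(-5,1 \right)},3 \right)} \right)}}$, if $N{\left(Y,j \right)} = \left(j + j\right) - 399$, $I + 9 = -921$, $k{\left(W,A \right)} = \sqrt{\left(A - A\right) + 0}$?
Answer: $- \frac{1714013}{972107} \approx -1.7632$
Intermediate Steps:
$k{\left(W,A \right)} = 0$ ($k{\left(W,A \right)} = \sqrt{0 + 0} = \sqrt{0} = 0$)
$I = -930$ ($I = -9 - 921 = -930$)
$u{\left(z,q \right)} = 6 - 2 q$
$N{\left(Y,j \right)} = -399 + 2 j$ ($N{\left(Y,j \right)} = 2 j - 399 = -399 + 2 j$)
$\frac{2503384 - 789371}{-971708 + N{\left(I,u{\left(k{\left(-5,1 \right)},3 \right)} \right)}} = \frac{2503384 - 789371}{-971708 - \left(399 - 2 \left(6 - 6\right)\right)} = \frac{1714013}{-971708 - \left(399 - 2 \left(6 - 6\right)\right)} = \frac{1714013}{-971708 + \left(-399 + 2 \cdot 0\right)} = \frac{1714013}{-971708 + \left(-399 + 0\right)} = \frac{1714013}{-971708 - 399} = \frac{1714013}{-972107} = 1714013 \left(- \frac{1}{972107}\right) = - \frac{1714013}{972107}$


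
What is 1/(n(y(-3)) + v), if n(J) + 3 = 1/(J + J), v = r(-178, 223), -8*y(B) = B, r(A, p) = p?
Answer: 3/664 ≈ 0.0045181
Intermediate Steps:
y(B) = -B/8
v = 223
n(J) = -3 + 1/(2*J) (n(J) = -3 + 1/(J + J) = -3 + 1/(2*J))
1/(n(y(-3)) + v) = 1/((-3 + 1/(2*((-⅛*(-3))))) + 223) = 1/((-3 + 1/(2*(3/8))) + 223) = 1/((-3 + (½)*(8/3)) + 223) = 1/((-3 + 4/3) + 223) = 1/(-5/3 + 223) = 1/(664/3) = 3/664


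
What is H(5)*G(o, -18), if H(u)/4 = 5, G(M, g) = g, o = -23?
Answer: -360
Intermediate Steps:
H(u) = 20 (H(u) = 4*5 = 20)
H(5)*G(o, -18) = 20*(-18) = -360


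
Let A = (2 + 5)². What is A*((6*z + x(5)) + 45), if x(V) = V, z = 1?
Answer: 2744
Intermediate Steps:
A = 49 (A = 7² = 49)
A*((6*z + x(5)) + 45) = 49*((6*1 + 5) + 45) = 49*((6 + 5) + 45) = 49*(11 + 45) = 49*56 = 2744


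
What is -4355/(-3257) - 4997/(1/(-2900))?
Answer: 47198168455/3257 ≈ 1.4491e+7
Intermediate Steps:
-4355/(-3257) - 4997/(1/(-2900)) = -4355*(-1/3257) - 4997/(-1/2900) = 4355/3257 - 4997*(-2900) = 4355/3257 + 14491300 = 47198168455/3257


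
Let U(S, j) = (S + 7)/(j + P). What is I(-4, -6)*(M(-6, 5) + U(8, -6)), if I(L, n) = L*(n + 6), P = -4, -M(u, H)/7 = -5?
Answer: 0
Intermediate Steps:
M(u, H) = 35 (M(u, H) = -7*(-5) = 35)
U(S, j) = (7 + S)/(-4 + j) (U(S, j) = (S + 7)/(j - 4) = (7 + S)/(-4 + j))
I(L, n) = L*(6 + n)
I(-4, -6)*(M(-6, 5) + U(8, -6)) = (-4*(6 - 6))*(35 + (7 + 8)/(-4 - 6)) = (-4*0)*(35 + 15/(-10)) = 0*(35 - ⅒*15) = 0*(35 - 3/2) = 0*(67/2) = 0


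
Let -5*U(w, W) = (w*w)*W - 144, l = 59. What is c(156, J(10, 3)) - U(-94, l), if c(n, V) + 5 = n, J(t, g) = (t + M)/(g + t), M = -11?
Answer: 104387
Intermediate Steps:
J(t, g) = (-11 + t)/(g + t) (J(t, g) = (t - 11)/(g + t) = (-11 + t)/(g + t))
c(n, V) = -5 + n
U(w, W) = 144/5 - W*w**2/5 (U(w, W) = -((w*w)*W - 144)/5 = -(w**2*W - 144)/5 = -(W*w**2 - 144)/5 = -(-144 + W*w**2)/5 = 144/5 - W*w**2/5)
c(156, J(10, 3)) - U(-94, l) = (-5 + 156) - (144/5 - 1/5*59*(-94)**2) = 151 - (144/5 - 1/5*59*8836) = 151 - (144/5 - 521324/5) = 151 - 1*(-104236) = 151 + 104236 = 104387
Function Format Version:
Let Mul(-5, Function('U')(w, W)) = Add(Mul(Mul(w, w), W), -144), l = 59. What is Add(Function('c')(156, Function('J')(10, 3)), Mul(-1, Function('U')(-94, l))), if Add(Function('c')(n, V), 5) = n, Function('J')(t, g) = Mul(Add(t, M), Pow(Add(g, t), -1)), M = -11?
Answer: 104387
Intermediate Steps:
Function('J')(t, g) = Mul(Pow(Add(g, t), -1), Add(-11, t)) (Function('J')(t, g) = Mul(Add(t, -11), Pow(Add(g, t), -1)) = Mul(Add(-11, t), Pow(Add(g, t), -1)) = Mul(Pow(Add(g, t), -1), Add(-11, t)))
Function('c')(n, V) = Add(-5, n)
Function('U')(w, W) = Add(Rational(144, 5), Mul(Rational(-1, 5), W, Pow(w, 2))) (Function('U')(w, W) = Mul(Rational(-1, 5), Add(Mul(Mul(w, w), W), -144)) = Mul(Rational(-1, 5), Add(Mul(Pow(w, 2), W), -144)) = Mul(Rational(-1, 5), Add(Mul(W, Pow(w, 2)), -144)) = Mul(Rational(-1, 5), Add(-144, Mul(W, Pow(w, 2)))) = Add(Rational(144, 5), Mul(Rational(-1, 5), W, Pow(w, 2))))
Add(Function('c')(156, Function('J')(10, 3)), Mul(-1, Function('U')(-94, l))) = Add(Add(-5, 156), Mul(-1, Add(Rational(144, 5), Mul(Rational(-1, 5), 59, Pow(-94, 2))))) = Add(151, Mul(-1, Add(Rational(144, 5), Mul(Rational(-1, 5), 59, 8836)))) = Add(151, Mul(-1, Add(Rational(144, 5), Rational(-521324, 5)))) = Add(151, Mul(-1, -104236)) = Add(151, 104236) = 104387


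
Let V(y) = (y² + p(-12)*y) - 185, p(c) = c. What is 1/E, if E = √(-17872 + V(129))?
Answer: -I*√741/1482 ≈ -0.018368*I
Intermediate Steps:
V(y) = -185 + y² - 12*y (V(y) = (y² - 12*y) - 185 = -185 + y² - 12*y)
E = 2*I*√741 (E = √(-17872 + (-185 + 129² - 12*129)) = √(-17872 + (-185 + 16641 - 1548)) = √(-17872 + 14908) = √(-2964) = 2*I*√741 ≈ 54.443*I)
1/E = 1/(2*I*√741) = -I*√741/1482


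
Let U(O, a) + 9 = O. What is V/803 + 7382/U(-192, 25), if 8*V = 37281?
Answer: -39928487/1291224 ≈ -30.923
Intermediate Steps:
V = 37281/8 (V = (⅛)*37281 = 37281/8 ≈ 4660.1)
U(O, a) = -9 + O
V/803 + 7382/U(-192, 25) = (37281/8)/803 + 7382/(-9 - 192) = (37281/8)*(1/803) + 7382/(-201) = 37281/6424 + 7382*(-1/201) = 37281/6424 - 7382/201 = -39928487/1291224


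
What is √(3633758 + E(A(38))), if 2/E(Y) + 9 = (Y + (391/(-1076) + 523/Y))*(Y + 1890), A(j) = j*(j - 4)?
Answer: 5*√4636784636449728904913400478/178607818586 ≈ 1906.2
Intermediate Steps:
A(j) = j*(-4 + j)
E(Y) = 2/(-9 + (1890 + Y)*(-391/1076 + Y + 523/Y)) (E(Y) = 2/(-9 + (Y + (391/(-1076) + 523/Y))*(Y + 1890)) = 2/(-9 + (Y + (391*(-1/1076) + 523/Y))*(1890 + Y)) = 2/(-9 + (Y + (-391/1076 + 523/Y))*(1890 + Y)) = 2/(-9 + (-391/1076 + Y + 523/Y)*(1890 + Y)) = 2/(-9 + (1890 + Y)*(-391/1076 + Y + 523/Y)))
√(3633758 + E(A(38))) = √(3633758 + 2152*(38*(-4 + 38))/(1063593720 - 7065188*(-4 + 38) + 1076*(38*(-4 + 38))³ + 2033249*(38*(-4 + 38))²)) = √(3633758 + 2152*(38*34)/(1063593720 - 7065188*34 + 1076*(38*34)³ + 2033249*(38*34)²)) = √(3633758 + 2152*1292/(1063593720 - 185926*1292 + 1076*1292³ + 2033249*1292²)) = √(3633758 + 2152*1292/(1063593720 - 240216392 + 1076*2156689088 + 2033249*1669264)) = √(3633758 + 2152*1292/(1063593720 - 240216392 + 2320597458688 + 3394029358736)) = √(3633758 + 2152*1292/5715450194752) = √(3633758 + 2152*1292*(1/5715450194752)) = √(3633758 + 86887/178607818586) = √(649017589649513075/178607818586) = 5*√4636784636449728904913400478/178607818586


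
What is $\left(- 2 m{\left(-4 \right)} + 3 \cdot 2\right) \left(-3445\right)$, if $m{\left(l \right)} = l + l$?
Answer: $-75790$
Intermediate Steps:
$m{\left(l \right)} = 2 l$
$\left(- 2 m{\left(-4 \right)} + 3 \cdot 2\right) \left(-3445\right) = \left(- 2 \cdot 2 \left(-4\right) + 3 \cdot 2\right) \left(-3445\right) = \left(\left(-2\right) \left(-8\right) + 6\right) \left(-3445\right) = \left(16 + 6\right) \left(-3445\right) = 22 \left(-3445\right) = -75790$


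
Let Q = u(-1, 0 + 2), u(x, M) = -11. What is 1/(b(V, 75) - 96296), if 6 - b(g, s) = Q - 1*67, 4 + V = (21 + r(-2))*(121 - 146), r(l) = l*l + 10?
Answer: -1/96212 ≈ -1.0394e-5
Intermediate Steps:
Q = -11
r(l) = 10 + l**2 (r(l) = l**2 + 10 = 10 + l**2)
V = -879 (V = -4 + (21 + (10 + (-2)**2))*(121 - 146) = -4 + (21 + (10 + 4))*(-25) = -4 + (21 + 14)*(-25) = -4 + 35*(-25) = -4 - 875 = -879)
b(g, s) = 84 (b(g, s) = 6 - (-11 - 1*67) = 6 - (-11 - 67) = 6 - 1*(-78) = 6 + 78 = 84)
1/(b(V, 75) - 96296) = 1/(84 - 96296) = 1/(-96212) = -1/96212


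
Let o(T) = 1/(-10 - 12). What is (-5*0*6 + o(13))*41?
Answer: -41/22 ≈ -1.8636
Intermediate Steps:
o(T) = -1/22 (o(T) = 1/(-22) = -1/22)
(-5*0*6 + o(13))*41 = (-5*0*6 - 1/22)*41 = (0*6 - 1/22)*41 = (0 - 1/22)*41 = -1/22*41 = -41/22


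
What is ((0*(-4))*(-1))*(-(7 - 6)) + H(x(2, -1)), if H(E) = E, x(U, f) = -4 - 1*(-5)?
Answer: 1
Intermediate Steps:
x(U, f) = 1 (x(U, f) = -4 + 5 = 1)
((0*(-4))*(-1))*(-(7 - 6)) + H(x(2, -1)) = ((0*(-4))*(-1))*(-(7 - 6)) + 1 = (0*(-1))*(-1*1) + 1 = 0*(-1) + 1 = 0 + 1 = 1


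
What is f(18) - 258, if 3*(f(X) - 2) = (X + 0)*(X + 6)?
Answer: -112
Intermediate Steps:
f(X) = 2 + X*(6 + X)/3 (f(X) = 2 + ((X + 0)*(X + 6))/3 = 2 + (X*(6 + X))/3 = 2 + X*(6 + X)/3)
f(18) - 258 = (2 + 2*18 + (1/3)*18**2) - 258 = (2 + 36 + (1/3)*324) - 258 = (2 + 36 + 108) - 258 = 146 - 258 = -112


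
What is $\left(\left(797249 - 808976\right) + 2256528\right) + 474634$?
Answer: $2719435$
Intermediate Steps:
$\left(\left(797249 - 808976\right) + 2256528\right) + 474634 = \left(-11727 + 2256528\right) + 474634 = 2244801 + 474634 = 2719435$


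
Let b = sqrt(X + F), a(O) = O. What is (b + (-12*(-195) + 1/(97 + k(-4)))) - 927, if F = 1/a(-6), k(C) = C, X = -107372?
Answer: 131410/93 + I*sqrt(3865398)/6 ≈ 1413.0 + 327.68*I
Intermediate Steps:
F = -1/6 (F = 1/(-6) = -1/6 ≈ -0.16667)
b = I*sqrt(3865398)/6 (b = sqrt(-107372 - 1/6) = sqrt(-644233/6) = I*sqrt(3865398)/6 ≈ 327.68*I)
(b + (-12*(-195) + 1/(97 + k(-4)))) - 927 = (I*sqrt(3865398)/6 + (-12*(-195) + 1/(97 - 4))) - 927 = (I*sqrt(3865398)/6 + (2340 + 1/93)) - 927 = (I*sqrt(3865398)/6 + 217621/93) - 927 = (217621/93 + I*sqrt(3865398)/6) - 927 = 131410/93 + I*sqrt(3865398)/6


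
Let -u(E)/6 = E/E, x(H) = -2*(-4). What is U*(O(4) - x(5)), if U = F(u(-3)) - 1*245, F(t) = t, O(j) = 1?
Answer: 1757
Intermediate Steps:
x(H) = 8
u(E) = -6 (u(E) = -6*E/E = -6*1 = -6)
U = -251 (U = -6 - 1*245 = -6 - 245 = -251)
U*(O(4) - x(5)) = -251*(1 - 1*8) = -251*(1 - 8) = -251*(-7) = 1757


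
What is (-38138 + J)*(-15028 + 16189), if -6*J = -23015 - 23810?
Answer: -70435161/2 ≈ -3.5218e+7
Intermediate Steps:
J = 46825/6 (J = -(-23015 - 23810)/6 = -⅙*(-46825) = 46825/6 ≈ 7804.2)
(-38138 + J)*(-15028 + 16189) = (-38138 + 46825/6)*(-15028 + 16189) = -182003/6*1161 = -70435161/2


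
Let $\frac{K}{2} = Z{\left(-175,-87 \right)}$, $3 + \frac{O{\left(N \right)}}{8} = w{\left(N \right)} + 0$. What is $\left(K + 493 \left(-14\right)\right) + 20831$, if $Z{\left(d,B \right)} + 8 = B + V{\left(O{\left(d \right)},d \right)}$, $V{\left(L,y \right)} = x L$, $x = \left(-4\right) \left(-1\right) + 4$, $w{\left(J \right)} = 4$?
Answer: $13867$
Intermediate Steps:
$O{\left(N \right)} = 8$ ($O{\left(N \right)} = -24 + 8 \left(4 + 0\right) = -24 + 8 \cdot 4 = -24 + 32 = 8$)
$x = 8$ ($x = 4 + 4 = 8$)
$V{\left(L,y \right)} = 8 L$
$Z{\left(d,B \right)} = 56 + B$ ($Z{\left(d,B \right)} = -8 + \left(B + 8 \cdot 8\right) = -8 + \left(B + 64\right) = -8 + \left(64 + B\right) = 56 + B$)
$K = -62$ ($K = 2 \left(56 - 87\right) = 2 \left(-31\right) = -62$)
$\left(K + 493 \left(-14\right)\right) + 20831 = \left(-62 + 493 \left(-14\right)\right) + 20831 = \left(-62 - 6902\right) + 20831 = -6964 + 20831 = 13867$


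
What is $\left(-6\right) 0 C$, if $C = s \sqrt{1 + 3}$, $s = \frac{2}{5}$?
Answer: $0$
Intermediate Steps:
$s = \frac{2}{5}$ ($s = 2 \cdot \frac{1}{5} = \frac{2}{5} \approx 0.4$)
$C = \frac{4}{5}$ ($C = \frac{2 \sqrt{1 + 3}}{5} = \frac{2 \sqrt{4}}{5} = \frac{2}{5} \cdot 2 = \frac{4}{5} \approx 0.8$)
$\left(-6\right) 0 C = \left(-6\right) 0 \cdot \frac{4}{5} = 0 \cdot \frac{4}{5} = 0$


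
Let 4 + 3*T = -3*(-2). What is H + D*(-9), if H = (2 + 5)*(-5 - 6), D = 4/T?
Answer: -131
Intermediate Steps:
T = 2/3 (T = -4/3 + (-3*(-2))/3 = -4/3 + (1/3)*6 = -4/3 + 2 = 2/3 ≈ 0.66667)
D = 6 (D = 4/(2/3) = 4*(3/2) = 6)
H = -77 (H = 7*(-11) = -77)
H + D*(-9) = -77 + 6*(-9) = -77 - 54 = -131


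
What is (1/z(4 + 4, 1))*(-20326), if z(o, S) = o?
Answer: -10163/4 ≈ -2540.8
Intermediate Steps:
(1/z(4 + 4, 1))*(-20326) = (1/(4 + 4))*(-20326) = (1/8)*(-20326) = -10163/4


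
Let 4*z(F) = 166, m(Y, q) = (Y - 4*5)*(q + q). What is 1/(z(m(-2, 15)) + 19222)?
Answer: 2/38527 ≈ 5.1912e-5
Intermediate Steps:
m(Y, q) = 2*q*(-20 + Y) (m(Y, q) = (Y - 20)*(2*q) = (-20 + Y)*(2*q) = 2*q*(-20 + Y))
z(F) = 83/2 (z(F) = (¼)*166 = 83/2)
1/(z(m(-2, 15)) + 19222) = 1/(83/2 + 19222) = 1/(38527/2) = 2/38527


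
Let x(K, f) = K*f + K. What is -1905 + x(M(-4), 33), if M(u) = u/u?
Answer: -1871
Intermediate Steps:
M(u) = 1
x(K, f) = K + K*f
-1905 + x(M(-4), 33) = -1905 + 1*(1 + 33) = -1905 + 1*34 = -1905 + 34 = -1871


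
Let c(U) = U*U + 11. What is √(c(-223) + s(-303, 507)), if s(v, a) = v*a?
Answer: I*√103881 ≈ 322.31*I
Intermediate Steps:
c(U) = 11 + U² (c(U) = U² + 11 = 11 + U²)
s(v, a) = a*v
√(c(-223) + s(-303, 507)) = √((11 + (-223)²) + 507*(-303)) = √((11 + 49729) - 153621) = √(49740 - 153621) = √(-103881) = I*√103881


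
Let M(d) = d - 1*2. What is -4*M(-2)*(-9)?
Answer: -144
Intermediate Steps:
M(d) = -2 + d (M(d) = d - 2 = -2 + d)
-4*M(-2)*(-9) = -4*(-2 - 2)*(-9) = -4*(-4)*(-9) = 16*(-9) = -144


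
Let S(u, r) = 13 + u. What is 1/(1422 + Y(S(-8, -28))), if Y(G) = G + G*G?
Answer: 1/1452 ≈ 0.00068871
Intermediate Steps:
Y(G) = G + G**2
1/(1422 + Y(S(-8, -28))) = 1/(1422 + (13 - 8)*(1 + (13 - 8))) = 1/(1422 + 5*(1 + 5)) = 1/(1422 + 5*6) = 1/(1422 + 30) = 1/1452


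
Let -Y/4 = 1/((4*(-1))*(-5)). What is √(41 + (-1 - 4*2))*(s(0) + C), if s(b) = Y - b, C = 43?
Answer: 856*√2/5 ≈ 242.11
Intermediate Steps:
Y = -⅕ (Y = -4/((4*(-1))*(-5)) = -4/((-4*(-5))) = -4/20 = -4*1/20 = -⅕ ≈ -0.20000)
s(b) = -⅕ - b
√(41 + (-1 - 4*2))*(s(0) + C) = √(41 + (-1 - 4*2))*((-⅕ - 1*0) + 43) = √(41 + (-1 - 8))*((-⅕ + 0) + 43) = √(41 - 9)*(-⅕ + 43) = √32*(214/5) = (4*√2)*(214/5) = 856*√2/5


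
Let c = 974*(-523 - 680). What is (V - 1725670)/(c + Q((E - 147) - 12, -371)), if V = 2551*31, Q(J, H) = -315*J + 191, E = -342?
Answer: 1646589/1013716 ≈ 1.6243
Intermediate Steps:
Q(J, H) = 191 - 315*J
V = 79081
c = -1171722 (c = 974*(-1203) = -1171722)
(V - 1725670)/(c + Q((E - 147) - 12, -371)) = (79081 - 1725670)/(-1171722 + (191 - 315*((-342 - 147) - 12))) = -1646589/(-1171722 + (191 - 315*(-489 - 12))) = -1646589/(-1171722 + (191 - 315*(-501))) = -1646589/(-1171722 + (191 + 157815)) = -1646589/(-1171722 + 158006) = -1646589/(-1013716) = -1646589*(-1/1013716) = 1646589/1013716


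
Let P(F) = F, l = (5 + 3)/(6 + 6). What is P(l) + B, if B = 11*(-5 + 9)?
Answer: 134/3 ≈ 44.667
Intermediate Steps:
l = ⅔ (l = 8/12 = 8*(1/12) = ⅔ ≈ 0.66667)
B = 44 (B = 11*4 = 44)
P(l) + B = ⅔ + 44 = 134/3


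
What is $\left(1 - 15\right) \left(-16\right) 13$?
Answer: $2912$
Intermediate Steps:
$\left(1 - 15\right) \left(-16\right) 13 = \left(-14\right) \left(-16\right) 13 = 224 \cdot 13 = 2912$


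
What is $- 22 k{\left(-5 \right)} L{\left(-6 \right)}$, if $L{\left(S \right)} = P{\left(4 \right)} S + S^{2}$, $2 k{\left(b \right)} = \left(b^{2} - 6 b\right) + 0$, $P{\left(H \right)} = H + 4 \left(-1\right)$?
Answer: $-21780$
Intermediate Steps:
$P{\left(H \right)} = -4 + H$ ($P{\left(H \right)} = H - 4 = -4 + H$)
$k{\left(b \right)} = \frac{b^{2}}{2} - 3 b$ ($k{\left(b \right)} = \frac{\left(b^{2} - 6 b\right) + 0}{2} = \frac{b^{2} - 6 b}{2} = \frac{b^{2}}{2} - 3 b$)
$L{\left(S \right)} = S^{2}$ ($L{\left(S \right)} = \left(-4 + 4\right) S + S^{2} = 0 S + S^{2} = 0 + S^{2} = S^{2}$)
$- 22 k{\left(-5 \right)} L{\left(-6 \right)} = - 22 \cdot \frac{1}{2} \left(-5\right) \left(-6 - 5\right) \left(-6\right)^{2} = - 22 \cdot \frac{1}{2} \left(-5\right) \left(-11\right) 36 = \left(-22\right) \frac{55}{2} \cdot 36 = \left(-605\right) 36 = -21780$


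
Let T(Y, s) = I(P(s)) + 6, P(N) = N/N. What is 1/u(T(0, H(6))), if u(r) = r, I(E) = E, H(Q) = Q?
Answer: ⅐ ≈ 0.14286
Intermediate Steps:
P(N) = 1
T(Y, s) = 7 (T(Y, s) = 1 + 6 = 7)
1/u(T(0, H(6))) = 1/7 = ⅐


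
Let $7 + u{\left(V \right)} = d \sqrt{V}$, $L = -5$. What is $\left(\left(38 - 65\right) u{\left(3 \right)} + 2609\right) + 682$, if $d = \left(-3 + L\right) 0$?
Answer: $3480$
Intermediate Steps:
$d = 0$ ($d = \left(-3 - 5\right) 0 = \left(-8\right) 0 = 0$)
$u{\left(V \right)} = -7$ ($u{\left(V \right)} = -7 + 0 \sqrt{V} = -7 + 0 = -7$)
$\left(\left(38 - 65\right) u{\left(3 \right)} + 2609\right) + 682 = \left(\left(38 - 65\right) \left(-7\right) + 2609\right) + 682 = \left(\left(-27\right) \left(-7\right) + 2609\right) + 682 = \left(189 + 2609\right) + 682 = 2798 + 682 = 3480$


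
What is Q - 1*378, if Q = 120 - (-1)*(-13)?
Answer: -271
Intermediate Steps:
Q = 107 (Q = 120 - 1*13 = 120 - 13 = 107)
Q - 1*378 = 107 - 1*378 = 107 - 378 = -271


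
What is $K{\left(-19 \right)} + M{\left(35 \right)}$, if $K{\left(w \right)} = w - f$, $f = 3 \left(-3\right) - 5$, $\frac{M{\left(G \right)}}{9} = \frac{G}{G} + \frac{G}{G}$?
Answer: $13$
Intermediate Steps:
$M{\left(G \right)} = 18$ ($M{\left(G \right)} = 9 \left(\frac{G}{G} + \frac{G}{G}\right) = 9 \left(1 + 1\right) = 9 \cdot 2 = 18$)
$f = -14$ ($f = -9 - 5 = -14$)
$K{\left(w \right)} = 14 + w$ ($K{\left(w \right)} = w - -14 = w + 14 = 14 + w$)
$K{\left(-19 \right)} + M{\left(35 \right)} = \left(14 - 19\right) + 18 = -5 + 18 = 13$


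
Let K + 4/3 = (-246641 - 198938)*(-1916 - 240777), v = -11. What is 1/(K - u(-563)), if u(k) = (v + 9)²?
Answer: 3/324416712725 ≈ 9.2474e-12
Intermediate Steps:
u(k) = 4 (u(k) = (-11 + 9)² = (-2)² = 4)
K = 324416712737/3 (K = -4/3 + (-246641 - 198938)*(-1916 - 240777) = -4/3 - 445579*(-242693) = -4/3 + 108138904247 = 324416712737/3 ≈ 1.0814e+11)
1/(K - u(-563)) = 1/(324416712737/3 - 1*4) = 1/(324416712737/3 - 4) = 1/(324416712725/3) = 3/324416712725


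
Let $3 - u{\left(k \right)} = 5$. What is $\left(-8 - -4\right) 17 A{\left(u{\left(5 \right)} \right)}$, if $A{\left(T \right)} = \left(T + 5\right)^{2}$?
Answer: $-612$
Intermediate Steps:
$u{\left(k \right)} = -2$ ($u{\left(k \right)} = 3 - 5 = -2$)
$A{\left(T \right)} = \left(5 + T\right)^{2}$
$\left(-8 - -4\right) 17 A{\left(u{\left(5 \right)} \right)} = \left(-8 - -4\right) 17 \left(5 - 2\right)^{2} = \left(-8 + 4\right) 17 \cdot 3^{2} = \left(-4\right) 17 \cdot 9 = \left(-68\right) 9 = -612$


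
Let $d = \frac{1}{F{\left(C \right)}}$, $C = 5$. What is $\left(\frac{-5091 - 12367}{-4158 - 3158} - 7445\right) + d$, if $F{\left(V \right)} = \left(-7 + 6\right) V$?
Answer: $- \frac{136129063}{18290} \approx -7442.8$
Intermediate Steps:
$F{\left(V \right)} = - V$
$d = - \frac{1}{5}$ ($d = \frac{1}{\left(-1\right) 5} = \frac{1}{-5} = - \frac{1}{5} \approx -0.2$)
$\left(\frac{-5091 - 12367}{-4158 - 3158} - 7445\right) + d = \left(\frac{-5091 - 12367}{-4158 - 3158} - 7445\right) - \frac{1}{5} = \left(- \frac{17458}{-7316} - 7445\right) - \frac{1}{5} = \left(\left(-17458\right) \left(- \frac{1}{7316}\right) - 7445\right) - \frac{1}{5} = \left(\frac{8729}{3658} - 7445\right) - \frac{1}{5} = - \frac{27225081}{3658} - \frac{1}{5} = - \frac{136129063}{18290}$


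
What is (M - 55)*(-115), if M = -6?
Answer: 7015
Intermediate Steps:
(M - 55)*(-115) = (-6 - 55)*(-115) = -61*(-115) = 7015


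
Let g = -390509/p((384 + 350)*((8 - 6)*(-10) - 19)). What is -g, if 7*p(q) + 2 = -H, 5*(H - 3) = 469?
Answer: -13667815/494 ≈ -27668.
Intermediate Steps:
H = 484/5 (H = 3 + (1/5)*469 = 3 + 469/5 = 484/5 ≈ 96.800)
p(q) = -494/35 (p(q) = -2/7 + (-1*484/5)/7 = -2/7 + (1/7)*(-484/5) = -2/7 - 484/35 = -494/35)
g = 13667815/494 (g = -390509/(-494/35) = -390509*(-35/494) = 13667815/494 ≈ 27668.)
-g = -1*13667815/494 = -13667815/494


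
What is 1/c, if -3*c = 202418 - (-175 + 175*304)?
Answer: -3/149393 ≈ -2.0081e-5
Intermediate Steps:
c = -149393/3 (c = -(202418 - (-175 + 175*304))/3 = -(202418 - (-175 + 53200))/3 = -(202418 - 1*53025)/3 = -(202418 - 53025)/3 = -⅓*149393 = -149393/3 ≈ -49798.)
1/c = 1/(-149393/3) = -3/149393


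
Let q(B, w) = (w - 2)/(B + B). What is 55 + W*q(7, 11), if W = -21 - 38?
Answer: 239/14 ≈ 17.071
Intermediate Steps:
q(B, w) = (-2 + w)/(2*B) (q(B, w) = (-2 + w)/((2*B)) = (-2 + w)*(1/(2*B)) = (-2 + w)/(2*B))
W = -59
55 + W*q(7, 11) = 55 - 59*(-2 + 11)/(2*7) = 55 - 59*9/(2*7) = 55 - 59*9/14 = 55 - 531/14 = 239/14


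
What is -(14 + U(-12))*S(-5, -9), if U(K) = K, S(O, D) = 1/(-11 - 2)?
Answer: 2/13 ≈ 0.15385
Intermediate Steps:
S(O, D) = -1/13 (S(O, D) = 1/(-13) = -1/13)
-(14 + U(-12))*S(-5, -9) = -(14 - 12)*(-1)/13 = -2*(-1)/13 = -1*(-2/13) = 2/13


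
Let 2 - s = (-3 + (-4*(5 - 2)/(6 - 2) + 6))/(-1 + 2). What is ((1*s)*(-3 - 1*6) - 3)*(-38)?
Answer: 798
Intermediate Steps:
s = 2 (s = 2 - (-3 + (-4*(5 - 2)/(6 - 2) + 6))/(-1 + 2) = 2 - (-3 + (-12/4 + 6))/1 = 2 - (-3 + (-12/4 + 6)) = 2 - (-3 + (-4*3/4 + 6)) = 2 - (-3 + (-3 + 6)) = 2 - (-3 + 3) = 2 - 0 = 2 - 1*0 = 2 + 0 = 2)
((1*s)*(-3 - 1*6) - 3)*(-38) = ((1*2)*(-3 - 1*6) - 3)*(-38) = (2*(-3 - 6) - 3)*(-38) = (2*(-9) - 3)*(-38) = (-18 - 3)*(-38) = -21*(-38) = 798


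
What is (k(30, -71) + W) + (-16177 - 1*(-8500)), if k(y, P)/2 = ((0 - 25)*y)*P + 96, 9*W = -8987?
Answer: 882148/9 ≈ 98017.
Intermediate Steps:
W = -8987/9 (W = (⅑)*(-8987) = -8987/9 ≈ -998.56)
k(y, P) = 192 - 50*P*y (k(y, P) = 2*(((0 - 25)*y)*P + 96) = 2*((-25*y)*P + 96) = 2*(-25*P*y + 96) = 2*(96 - 25*P*y) = 192 - 50*P*y)
(k(30, -71) + W) + (-16177 - 1*(-8500)) = ((192 - 50*(-71)*30) - 8987/9) + (-16177 - 1*(-8500)) = ((192 + 106500) - 8987/9) + (-16177 + 8500) = (106692 - 8987/9) - 7677 = 951241/9 - 7677 = 882148/9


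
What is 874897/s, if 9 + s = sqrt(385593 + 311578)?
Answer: 7874073/697090 + 874897*sqrt(697171)/697090 ≈ 1059.2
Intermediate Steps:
s = -9 + sqrt(697171) (s = -9 + sqrt(385593 + 311578) = -9 + sqrt(697171) ≈ 825.97)
874897/s = 874897/(-9 + sqrt(697171))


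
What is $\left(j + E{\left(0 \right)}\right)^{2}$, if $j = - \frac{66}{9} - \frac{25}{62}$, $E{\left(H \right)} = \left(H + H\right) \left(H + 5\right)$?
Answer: $\frac{2070721}{34596} \approx 59.854$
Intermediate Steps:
$E{\left(H \right)} = 2 H \left(5 + H\right)$
$j = - \frac{1439}{186}$ ($j = \left(-66\right) \frac{1}{9} - \frac{25}{62} = - \frac{22}{3} - \frac{25}{62} = - \frac{1439}{186} \approx -7.7366$)
$\left(j + E{\left(0 \right)}\right)^{2} = \left(- \frac{1439}{186} + 2 \cdot 0 \left(5 + 0\right)\right)^{2} = \left(- \frac{1439}{186} + 2 \cdot 0 \cdot 5\right)^{2} = \left(- \frac{1439}{186} + 0\right)^{2} = \left(- \frac{1439}{186}\right)^{2} = \frac{2070721}{34596}$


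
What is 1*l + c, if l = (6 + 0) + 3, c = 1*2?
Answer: 11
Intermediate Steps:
c = 2
l = 9 (l = 6 + 3 = 9)
1*l + c = 1*9 + 2 = 9 + 2 = 11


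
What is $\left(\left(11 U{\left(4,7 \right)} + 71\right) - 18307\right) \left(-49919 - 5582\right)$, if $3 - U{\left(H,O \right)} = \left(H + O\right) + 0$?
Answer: $1017000324$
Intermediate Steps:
$U{\left(H,O \right)} = 3 - H - O$ ($U{\left(H,O \right)} = 3 - \left(\left(H + O\right) + 0\right) = 3 - \left(H + O\right) = 3 - H - O$)
$\left(\left(11 U{\left(4,7 \right)} + 71\right) - 18307\right) \left(-49919 - 5582\right) = \left(\left(11 \left(3 - 4 - 7\right) + 71\right) - 18307\right) \left(-49919 - 5582\right) = \left(\left(11 \left(3 - 4 - 7\right) + 71\right) - 18307\right) \left(-55501\right) = \left(\left(11 \left(-8\right) + 71\right) - 18307\right) \left(-55501\right) = \left(\left(-88 + 71\right) - 18307\right) \left(-55501\right) = \left(-17 - 18307\right) \left(-55501\right) = \left(-18324\right) \left(-55501\right) = 1017000324$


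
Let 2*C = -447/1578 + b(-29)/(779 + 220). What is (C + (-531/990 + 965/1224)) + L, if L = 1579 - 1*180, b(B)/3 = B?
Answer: 916515994187/655090920 ≈ 1399.1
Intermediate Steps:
b(B) = 3*B
L = 1399 (L = 1579 - 180 = 1399)
C = -64871/350316 (C = (-447/1578 + (3*(-29))/(779 + 220))/2 = (-447*1/1578 - 87/999)/2 = (-149/526 - 87*1/999)/2 = (-149/526 - 29/333)/2 = (½)*(-64871/175158) = -64871/350316 ≈ -0.18518)
(C + (-531/990 + 965/1224)) + L = (-64871/350316 + (-531/990 + 965/1224)) + 1399 = (-64871/350316 + (-531*1/990 + 965*(1/1224))) + 1399 = (-64871/350316 + (-59/110 + 965/1224)) + 1399 = (-64871/350316 + 16967/67320) + 1399 = 43797107/655090920 + 1399 = 916515994187/655090920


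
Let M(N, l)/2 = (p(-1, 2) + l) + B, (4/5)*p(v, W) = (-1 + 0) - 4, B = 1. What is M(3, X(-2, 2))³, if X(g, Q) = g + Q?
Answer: -9261/8 ≈ -1157.6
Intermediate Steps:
p(v, W) = -25/4 (p(v, W) = 5*((-1 + 0) - 4)/4 = 5*(-1 - 4)/4 = (5/4)*(-5) = -25/4)
X(g, Q) = Q + g
M(N, l) = -21/2 + 2*l (M(N, l) = 2*((-25/4 + l) + 1) = 2*(-21/4 + l) = -21/2 + 2*l)
M(3, X(-2, 2))³ = (-21/2 + 2*(2 - 2))³ = (-21/2 + 2*0)³ = (-21/2 + 0)³ = (-21/2)³ = -9261/8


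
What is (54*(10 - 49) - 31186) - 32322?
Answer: -65614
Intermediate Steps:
(54*(10 - 49) - 31186) - 32322 = (54*(-39) - 31186) - 32322 = (-2106 - 31186) - 32322 = -33292 - 32322 = -65614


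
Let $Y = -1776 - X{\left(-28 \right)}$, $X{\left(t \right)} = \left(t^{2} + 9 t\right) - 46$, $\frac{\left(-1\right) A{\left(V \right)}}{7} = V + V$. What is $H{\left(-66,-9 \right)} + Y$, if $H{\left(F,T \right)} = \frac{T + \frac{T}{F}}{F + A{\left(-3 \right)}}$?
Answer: $- \frac{398047}{176} \approx -2261.6$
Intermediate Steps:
$A{\left(V \right)} = - 14 V$ ($A{\left(V \right)} = - 7 \left(V + V\right) = - 7 \cdot 2 V = - 14 V$)
$H{\left(F,T \right)} = \frac{T + \frac{T}{F}}{42 + F}$ ($H{\left(F,T \right)} = \frac{T + \frac{T}{F}}{F - -42} = \frac{T + \frac{T}{F}}{F + 42} = \frac{T + \frac{T}{F}}{42 + F}$)
$X{\left(t \right)} = -46 + t^{2} + 9 t$
$Y = -2262$ ($Y = -1776 - \left(-46 + \left(-28\right)^{2} + 9 \left(-28\right)\right) = -1776 - \left(-46 + 784 - 252\right) = -1776 - 486 = -2262$)
$H{\left(-66,-9 \right)} + Y = - \frac{9 \left(1 - 66\right)}{\left(-66\right) \left(42 - 66\right)} - 2262 = \left(-9\right) \left(- \frac{1}{66}\right) \frac{1}{-24} \left(-65\right) - 2262 = \left(-9\right) \left(- \frac{1}{66}\right) \left(- \frac{1}{24}\right) \left(-65\right) - 2262 = \frac{65}{176} - 2262 = - \frac{398047}{176}$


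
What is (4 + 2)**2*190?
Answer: 6840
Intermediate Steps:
(4 + 2)**2*190 = 6**2*190 = 36*190 = 6840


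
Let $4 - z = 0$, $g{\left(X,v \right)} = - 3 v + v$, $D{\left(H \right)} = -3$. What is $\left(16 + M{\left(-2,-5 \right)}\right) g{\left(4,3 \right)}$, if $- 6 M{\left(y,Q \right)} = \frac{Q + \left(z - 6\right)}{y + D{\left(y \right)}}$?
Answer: $- \frac{473}{5} \approx -94.6$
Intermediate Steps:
$g{\left(X,v \right)} = - 2 v$
$z = 4$ ($z = 4 - 0 = 4 + 0 = 4$)
$M{\left(y,Q \right)} = - \frac{-2 + Q}{6 \left(-3 + y\right)}$ ($M{\left(y,Q \right)} = - \frac{\left(Q + \left(4 - 6\right)\right) \frac{1}{y - 3}}{6} = - \frac{\left(Q + \left(4 - 6\right)\right) \frac{1}{-3 + y}}{6} = - \frac{\left(Q - 2\right) \frac{1}{-3 + y}}{6} = - \frac{\left(-2 + Q\right) \frac{1}{-3 + y}}{6} = - \frac{\frac{1}{-3 + y} \left(-2 + Q\right)}{6} = - \frac{-2 + Q}{6 \left(-3 + y\right)}$)
$\left(16 + M{\left(-2,-5 \right)}\right) g{\left(4,3 \right)} = \left(16 + \frac{2 - -5}{6 \left(-3 - 2\right)}\right) \left(\left(-2\right) 3\right) = \left(16 + \frac{2 + 5}{6 \left(-5\right)}\right) \left(-6\right) = \left(16 + \frac{1}{6} \left(- \frac{1}{5}\right) 7\right) \left(-6\right) = \left(16 - \frac{7}{30}\right) \left(-6\right) = \frac{473}{30} \left(-6\right) = - \frac{473}{5}$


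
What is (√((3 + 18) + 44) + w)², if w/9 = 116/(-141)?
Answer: 264689/2209 - 696*√65/47 ≈ 0.43297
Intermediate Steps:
w = -348/47 (w = 9*(116/(-141)) = 9*(116*(-1/141)) = 9*(-116/141) = -348/47 ≈ -7.4043)
(√((3 + 18) + 44) + w)² = (√((3 + 18) + 44) - 348/47)² = (√(21 + 44) - 348/47)² = (√65 - 348/47)² = (-348/47 + √65)²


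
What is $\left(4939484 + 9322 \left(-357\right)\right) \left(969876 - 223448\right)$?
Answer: $1202891114840$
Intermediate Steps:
$\left(4939484 + 9322 \left(-357\right)\right) \left(969876 - 223448\right) = \left(4939484 - 3327954\right) 746428 = 1611530 \cdot 746428 = 1202891114840$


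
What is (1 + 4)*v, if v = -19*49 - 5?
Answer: -4680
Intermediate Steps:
v = -936 (v = -931 - 5 = -936)
(1 + 4)*v = (1 + 4)*(-936) = 5*(-936) = -4680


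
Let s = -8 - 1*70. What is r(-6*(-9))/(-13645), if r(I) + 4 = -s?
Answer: -74/13645 ≈ -0.0054232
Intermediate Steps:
s = -78 (s = -8 - 70 = -78)
r(I) = 74 (r(I) = -4 - 1*(-78) = -4 + 78 = 74)
r(-6*(-9))/(-13645) = 74/(-13645) = 74*(-1/13645) = -74/13645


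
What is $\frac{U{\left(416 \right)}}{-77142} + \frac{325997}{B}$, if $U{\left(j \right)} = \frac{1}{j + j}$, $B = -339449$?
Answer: $- \frac{20923186737017}{21786564598656} \approx -0.96037$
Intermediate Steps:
$U{\left(j \right)} = \frac{1}{2 j}$
$\frac{U{\left(416 \right)}}{-77142} + \frac{325997}{B} = \frac{\frac{1}{2} \cdot \frac{1}{416}}{-77142} + \frac{325997}{-339449} = \frac{1}{2} \cdot \frac{1}{416} \left(- \frac{1}{77142}\right) + 325997 \left(- \frac{1}{339449}\right) = \frac{1}{832} \left(- \frac{1}{77142}\right) - \frac{325997}{339449} = - \frac{1}{64182144} - \frac{325997}{339449} = - \frac{20923186737017}{21786564598656}$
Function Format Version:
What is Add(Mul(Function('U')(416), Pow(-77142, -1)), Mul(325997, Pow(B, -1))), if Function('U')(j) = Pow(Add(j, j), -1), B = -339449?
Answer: Rational(-20923186737017, 21786564598656) ≈ -0.96037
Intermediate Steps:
Function('U')(j) = Mul(Rational(1, 2), Pow(j, -1)) (Function('U')(j) = Pow(Mul(2, j), -1) = Mul(Rational(1, 2), Pow(j, -1)))
Add(Mul(Function('U')(416), Pow(-77142, -1)), Mul(325997, Pow(B, -1))) = Add(Mul(Mul(Rational(1, 2), Pow(416, -1)), Pow(-77142, -1)), Mul(325997, Pow(-339449, -1))) = Add(Mul(Mul(Rational(1, 2), Rational(1, 416)), Rational(-1, 77142)), Mul(325997, Rational(-1, 339449))) = Add(Mul(Rational(1, 832), Rational(-1, 77142)), Rational(-325997, 339449)) = Add(Rational(-1, 64182144), Rational(-325997, 339449)) = Rational(-20923186737017, 21786564598656)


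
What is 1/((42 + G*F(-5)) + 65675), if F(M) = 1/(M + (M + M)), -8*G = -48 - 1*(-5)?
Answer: 120/7885997 ≈ 1.5217e-5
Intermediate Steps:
G = 43/8 (G = -(-48 - 1*(-5))/8 = -(-48 + 5)/8 = -1/8*(-43) = 43/8 ≈ 5.3750)
F(M) = 1/(3*M) (F(M) = 1/(M + 2*M) = 1/(3*M))
1/((42 + G*F(-5)) + 65675) = 1/((42 + 43*((1/3)/(-5))/8) + 65675) = 1/((42 + 43*((1/3)*(-1/5))/8) + 65675) = 1/((42 + (43/8)*(-1/15)) + 65675) = 1/((42 - 43/120) + 65675) = 1/(4997/120 + 65675) = 1/(7885997/120) = 120/7885997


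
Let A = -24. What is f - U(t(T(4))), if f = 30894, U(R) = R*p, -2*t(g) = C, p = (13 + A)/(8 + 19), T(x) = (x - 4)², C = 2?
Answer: 834127/27 ≈ 30894.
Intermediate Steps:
T(x) = (-4 + x)²
p = -11/27 (p = (13 - 24)/(8 + 19) = -11/27 ≈ -0.40741)
t(g) = -1 (t(g) = -½*2 = -1)
U(R) = -11*R/27 (U(R) = R*(-11/27) = -11*R/27)
f - U(t(T(4))) = 30894 - (-11)*(-1)/27 = 30894 - 1*11/27 = 30894 - 11/27 = 834127/27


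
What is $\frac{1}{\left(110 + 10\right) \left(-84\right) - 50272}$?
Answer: $- \frac{1}{60352} \approx -1.6569 \cdot 10^{-5}$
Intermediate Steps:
$\frac{1}{\left(110 + 10\right) \left(-84\right) - 50272} = \frac{1}{120 \left(-84\right) - 50272} = \frac{1}{-10080 - 50272} = \frac{1}{-60352} = - \frac{1}{60352}$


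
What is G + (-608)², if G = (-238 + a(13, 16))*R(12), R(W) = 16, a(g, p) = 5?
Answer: 365936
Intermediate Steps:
G = -3728 (G = (-238 + 5)*16 = -233*16 = -3728)
G + (-608)² = -3728 + (-608)² = -3728 + 369664 = 365936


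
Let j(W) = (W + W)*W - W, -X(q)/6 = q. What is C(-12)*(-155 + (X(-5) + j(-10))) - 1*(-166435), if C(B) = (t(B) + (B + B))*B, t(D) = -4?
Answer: 194995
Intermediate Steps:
X(q) = -6*q
j(W) = -W + 2*W² (j(W) = (2*W)*W - W = 2*W² - W = -W + 2*W²)
C(B) = B*(-4 + 2*B) (C(B) = (-4 + (B + B))*B = (-4 + 2*B)*B = B*(-4 + 2*B))
C(-12)*(-155 + (X(-5) + j(-10))) - 1*(-166435) = (2*(-12)*(-2 - 12))*(-155 + (-6*(-5) - 10*(-1 + 2*(-10)))) - 1*(-166435) = (2*(-12)*(-14))*(-155 + (30 - 10*(-1 - 20))) + 166435 = 336*(-155 + (30 - 10*(-21))) + 166435 = 336*(-155 + (30 + 210)) + 166435 = 336*(-155 + 240) + 166435 = 336*85 + 166435 = 28560 + 166435 = 194995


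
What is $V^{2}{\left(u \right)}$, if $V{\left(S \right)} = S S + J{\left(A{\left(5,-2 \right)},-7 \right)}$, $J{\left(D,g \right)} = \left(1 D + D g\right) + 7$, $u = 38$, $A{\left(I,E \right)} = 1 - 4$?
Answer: $2157961$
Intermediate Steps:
$A{\left(I,E \right)} = -3$
$J{\left(D,g \right)} = 7 + D + D g$ ($J{\left(D,g \right)} = \left(D + D g\right) + 7 = 7 + D + D g$)
$V{\left(S \right)} = 25 + S^{2}$ ($V{\left(S \right)} = S S - -25 = S^{2} + \left(7 - 3 + 21\right) = S^{2} + 25 = 25 + S^{2}$)
$V^{2}{\left(u \right)} = \left(25 + 38^{2}\right)^{2} = \left(25 + 1444\right)^{2} = 1469^{2} = 2157961$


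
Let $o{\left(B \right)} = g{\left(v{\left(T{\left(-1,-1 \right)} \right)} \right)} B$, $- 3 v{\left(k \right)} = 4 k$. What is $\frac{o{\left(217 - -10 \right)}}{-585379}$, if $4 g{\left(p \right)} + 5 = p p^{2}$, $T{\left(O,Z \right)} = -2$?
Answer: $- \frac{85579}{63220932} \approx -0.0013536$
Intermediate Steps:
$v{\left(k \right)} = - \frac{4 k}{3}$
$g{\left(p \right)} = - \frac{5}{4} + \frac{p^{3}}{4}$ ($g{\left(p \right)} = - \frac{5}{4} + \frac{p p^{2}}{4} = - \frac{5}{4} + \frac{p^{3}}{4}$)
$o{\left(B \right)} = \frac{377 B}{108}$ ($o{\left(B \right)} = \left(- \frac{5}{4} + \frac{\left(\left(- \frac{4}{3}\right) \left(-2\right)\right)^{3}}{4}\right) B = \left(- \frac{5}{4} + \frac{\left(\frac{8}{3}\right)^{3}}{4}\right) B = \left(- \frac{5}{4} + \frac{1}{4} \cdot \frac{512}{27}\right) B = \left(- \frac{5}{4} + \frac{128}{27}\right) B = \frac{377 B}{108}$)
$\frac{o{\left(217 - -10 \right)}}{-585379} = \frac{\frac{377}{108} \left(217 - -10\right)}{-585379} = \frac{377 \left(217 + 10\right)}{108} \left(- \frac{1}{585379}\right) = \frac{377}{108} \cdot 227 \left(- \frac{1}{585379}\right) = \frac{85579}{108} \left(- \frac{1}{585379}\right) = - \frac{85579}{63220932}$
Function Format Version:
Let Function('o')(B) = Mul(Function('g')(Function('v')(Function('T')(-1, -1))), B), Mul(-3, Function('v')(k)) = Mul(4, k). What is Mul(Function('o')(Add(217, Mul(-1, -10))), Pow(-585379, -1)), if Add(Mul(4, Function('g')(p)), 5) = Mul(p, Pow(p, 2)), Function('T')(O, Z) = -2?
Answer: Rational(-85579, 63220932) ≈ -0.0013536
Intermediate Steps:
Function('v')(k) = Mul(Rational(-4, 3), k) (Function('v')(k) = Mul(Rational(-1, 3), Mul(4, k)) = Mul(Rational(-4, 3), k))
Function('g')(p) = Add(Rational(-5, 4), Mul(Rational(1, 4), Pow(p, 3))) (Function('g')(p) = Add(Rational(-5, 4), Mul(Rational(1, 4), Mul(p, Pow(p, 2)))) = Add(Rational(-5, 4), Mul(Rational(1, 4), Pow(p, 3))))
Function('o')(B) = Mul(Rational(377, 108), B) (Function('o')(B) = Mul(Add(Rational(-5, 4), Mul(Rational(1, 4), Pow(Mul(Rational(-4, 3), -2), 3))), B) = Mul(Add(Rational(-5, 4), Mul(Rational(1, 4), Pow(Rational(8, 3), 3))), B) = Mul(Add(Rational(-5, 4), Mul(Rational(1, 4), Rational(512, 27))), B) = Mul(Add(Rational(-5, 4), Rational(128, 27)), B) = Mul(Rational(377, 108), B))
Mul(Function('o')(Add(217, Mul(-1, -10))), Pow(-585379, -1)) = Mul(Mul(Rational(377, 108), Add(217, Mul(-1, -10))), Pow(-585379, -1)) = Mul(Mul(Rational(377, 108), Add(217, 10)), Rational(-1, 585379)) = Mul(Mul(Rational(377, 108), 227), Rational(-1, 585379)) = Mul(Rational(85579, 108), Rational(-1, 585379)) = Rational(-85579, 63220932)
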